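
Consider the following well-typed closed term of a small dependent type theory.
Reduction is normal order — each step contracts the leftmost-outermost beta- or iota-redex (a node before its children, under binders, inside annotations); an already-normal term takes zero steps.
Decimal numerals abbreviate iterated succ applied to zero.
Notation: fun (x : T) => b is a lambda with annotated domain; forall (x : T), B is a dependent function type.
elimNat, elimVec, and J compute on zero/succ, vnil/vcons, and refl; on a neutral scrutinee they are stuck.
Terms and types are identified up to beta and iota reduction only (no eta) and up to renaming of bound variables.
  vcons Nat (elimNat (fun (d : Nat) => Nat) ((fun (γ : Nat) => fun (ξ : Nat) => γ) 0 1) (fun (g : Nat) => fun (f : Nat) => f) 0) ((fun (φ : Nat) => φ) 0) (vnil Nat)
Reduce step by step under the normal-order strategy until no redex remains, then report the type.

normal-order reduction sequence:
  vcons Nat (elimNat (fun (d : Nat) => Nat) ((fun (γ : Nat) => fun (ξ : Nat) => γ) 0 1) (fun (g : Nat) => fun (f : Nat) => f) 0) ((fun (φ : Nat) => φ) 0) (vnil Nat)
  ~> vcons Nat ((fun (d : Nat) => fun (γ : Nat) => d) 0 1) ((fun (ξ : Nat) => ξ) 0) (vnil Nat)
  ~> vcons Nat ((fun (d : Nat) => 0) 1) ((fun (γ : Nat) => γ) 0) (vnil Nat)
  ~> vcons Nat 0 ((fun (d : Nat) => d) 0) (vnil Nat)
  ~> vcons Nat 0 0 (vnil Nat)
type:
  Vec Nat 1


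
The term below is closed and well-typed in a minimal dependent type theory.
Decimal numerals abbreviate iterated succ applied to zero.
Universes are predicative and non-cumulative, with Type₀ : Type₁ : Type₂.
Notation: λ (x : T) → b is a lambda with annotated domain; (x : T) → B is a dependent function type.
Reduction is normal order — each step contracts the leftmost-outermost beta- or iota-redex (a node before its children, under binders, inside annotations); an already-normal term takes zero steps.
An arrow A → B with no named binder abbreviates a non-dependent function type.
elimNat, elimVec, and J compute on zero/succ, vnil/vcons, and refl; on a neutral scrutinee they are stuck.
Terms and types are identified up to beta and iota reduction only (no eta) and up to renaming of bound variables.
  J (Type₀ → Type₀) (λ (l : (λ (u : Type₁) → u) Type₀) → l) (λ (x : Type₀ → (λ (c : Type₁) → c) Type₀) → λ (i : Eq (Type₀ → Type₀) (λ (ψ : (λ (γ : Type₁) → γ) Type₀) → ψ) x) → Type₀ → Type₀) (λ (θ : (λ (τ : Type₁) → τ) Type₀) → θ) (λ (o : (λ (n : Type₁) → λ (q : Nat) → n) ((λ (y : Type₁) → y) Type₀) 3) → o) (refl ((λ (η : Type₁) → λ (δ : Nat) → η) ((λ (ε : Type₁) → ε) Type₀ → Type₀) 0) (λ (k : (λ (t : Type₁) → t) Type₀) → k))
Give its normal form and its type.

resulting normal form:
  λ (l : Type₀) → l
the term's type:
  Type₀ → Type₀
observation: the term reaches its normal form after 2 normal-order steps.


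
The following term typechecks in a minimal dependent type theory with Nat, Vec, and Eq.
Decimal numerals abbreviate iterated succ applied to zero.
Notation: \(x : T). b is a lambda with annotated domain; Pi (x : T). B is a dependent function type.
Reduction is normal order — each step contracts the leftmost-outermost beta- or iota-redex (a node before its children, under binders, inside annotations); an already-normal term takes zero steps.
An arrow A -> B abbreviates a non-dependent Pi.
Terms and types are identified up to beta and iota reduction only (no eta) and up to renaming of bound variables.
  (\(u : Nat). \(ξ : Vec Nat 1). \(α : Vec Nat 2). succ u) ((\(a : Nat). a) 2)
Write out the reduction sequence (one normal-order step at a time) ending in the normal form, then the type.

normal-order reduction:
  (\(u : Nat). \(ξ : Vec Nat 1). \(α : Vec Nat 2). succ u) ((\(a : Nat). a) 2)
  ~> \(u : Vec Nat 1). \(ξ : Vec Nat 2). succ ((\(α : Nat). α) 2)
  ~> \(u : Vec Nat 1). \(ξ : Vec Nat 2). 3
type:
  Vec Nat 1 -> Vec Nat 2 -> Nat


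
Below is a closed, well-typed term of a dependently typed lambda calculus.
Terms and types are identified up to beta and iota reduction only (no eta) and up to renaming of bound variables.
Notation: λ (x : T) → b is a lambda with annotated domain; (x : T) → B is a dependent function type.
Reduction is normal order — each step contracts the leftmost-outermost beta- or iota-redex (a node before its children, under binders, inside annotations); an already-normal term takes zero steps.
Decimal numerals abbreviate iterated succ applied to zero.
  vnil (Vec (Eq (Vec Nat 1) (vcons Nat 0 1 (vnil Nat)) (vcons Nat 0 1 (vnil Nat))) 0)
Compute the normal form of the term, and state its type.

reduced normal form:
  vnil (Vec (Eq (Vec Nat 1) (vcons Nat 0 1 (vnil Nat)) (vcons Nat 0 1 (vnil Nat))) 0)
the term's type:
  Vec (Vec (Eq (Vec Nat 1) (vcons Nat 0 1 (vnil Nat)) (vcons Nat 0 1 (vnil Nat))) 0) 0


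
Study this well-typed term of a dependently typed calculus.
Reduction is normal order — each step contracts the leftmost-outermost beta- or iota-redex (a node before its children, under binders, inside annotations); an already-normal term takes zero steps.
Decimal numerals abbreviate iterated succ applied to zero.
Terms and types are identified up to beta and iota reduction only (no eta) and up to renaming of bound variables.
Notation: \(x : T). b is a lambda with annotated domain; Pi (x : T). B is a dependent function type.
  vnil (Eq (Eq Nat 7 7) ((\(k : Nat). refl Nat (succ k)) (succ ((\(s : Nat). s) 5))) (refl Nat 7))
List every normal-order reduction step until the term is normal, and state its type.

reduction (normal order):
  vnil (Eq (Eq Nat 7 7) ((\(k : Nat). refl Nat (succ k)) (succ ((\(s : Nat). s) 5))) (refl Nat 7))
  ~> vnil (Eq (Eq Nat 7 7) (refl Nat (succ (succ ((\(k : Nat). k) 5)))) (refl Nat 7))
  ~> vnil (Eq (Eq Nat 7 7) (refl Nat 7) (refl Nat 7))
type:
  Vec (Eq (Eq Nat 7 7) (refl Nat 7) (refl Nat 7)) 0


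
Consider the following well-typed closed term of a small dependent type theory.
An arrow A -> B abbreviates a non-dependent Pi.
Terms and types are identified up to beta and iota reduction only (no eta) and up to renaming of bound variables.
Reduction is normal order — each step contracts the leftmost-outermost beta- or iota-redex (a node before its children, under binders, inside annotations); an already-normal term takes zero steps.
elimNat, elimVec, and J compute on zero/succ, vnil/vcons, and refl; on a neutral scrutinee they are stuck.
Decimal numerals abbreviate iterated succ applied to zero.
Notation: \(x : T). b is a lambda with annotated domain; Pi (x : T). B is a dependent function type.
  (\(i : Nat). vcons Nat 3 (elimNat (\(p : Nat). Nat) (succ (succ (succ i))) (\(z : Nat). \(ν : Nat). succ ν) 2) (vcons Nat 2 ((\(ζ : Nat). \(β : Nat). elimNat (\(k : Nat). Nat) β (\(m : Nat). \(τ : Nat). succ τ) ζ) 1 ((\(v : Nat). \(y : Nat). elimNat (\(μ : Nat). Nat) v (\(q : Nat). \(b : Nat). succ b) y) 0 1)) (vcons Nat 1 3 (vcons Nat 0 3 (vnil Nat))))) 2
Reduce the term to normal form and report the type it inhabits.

reduced normal form:
  vcons Nat 3 7 (vcons Nat 2 2 (vcons Nat 1 3 (vcons Nat 0 3 (vnil Nat))))
inferred type:
  Vec Nat 4


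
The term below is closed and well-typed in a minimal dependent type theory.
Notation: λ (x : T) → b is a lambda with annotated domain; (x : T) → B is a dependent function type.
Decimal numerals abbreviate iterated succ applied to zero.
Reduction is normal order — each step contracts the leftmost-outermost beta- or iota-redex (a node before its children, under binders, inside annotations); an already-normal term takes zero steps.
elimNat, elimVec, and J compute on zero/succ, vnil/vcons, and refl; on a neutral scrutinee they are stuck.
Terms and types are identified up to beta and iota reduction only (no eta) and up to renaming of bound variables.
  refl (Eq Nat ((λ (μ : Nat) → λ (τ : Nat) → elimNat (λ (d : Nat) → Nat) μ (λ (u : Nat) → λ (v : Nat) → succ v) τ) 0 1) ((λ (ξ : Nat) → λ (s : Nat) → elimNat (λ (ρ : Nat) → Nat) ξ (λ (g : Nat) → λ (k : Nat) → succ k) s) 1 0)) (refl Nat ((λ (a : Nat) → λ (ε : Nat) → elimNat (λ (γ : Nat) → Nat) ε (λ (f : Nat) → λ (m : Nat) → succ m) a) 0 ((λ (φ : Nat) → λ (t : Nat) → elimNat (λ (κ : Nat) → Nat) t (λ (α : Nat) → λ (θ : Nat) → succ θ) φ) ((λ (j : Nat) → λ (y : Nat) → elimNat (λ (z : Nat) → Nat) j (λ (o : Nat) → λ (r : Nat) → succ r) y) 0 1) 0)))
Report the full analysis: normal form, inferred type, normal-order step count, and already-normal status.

reduced normal form:
  refl (Eq Nat 1 1) (refl Nat 1)
inferred type:
  Eq (Eq Nat 1 1) (refl Nat 1) (refl Nat 1)
reduction steps (normal order): 24
already normal: no
first contracted redex: a beta-redex


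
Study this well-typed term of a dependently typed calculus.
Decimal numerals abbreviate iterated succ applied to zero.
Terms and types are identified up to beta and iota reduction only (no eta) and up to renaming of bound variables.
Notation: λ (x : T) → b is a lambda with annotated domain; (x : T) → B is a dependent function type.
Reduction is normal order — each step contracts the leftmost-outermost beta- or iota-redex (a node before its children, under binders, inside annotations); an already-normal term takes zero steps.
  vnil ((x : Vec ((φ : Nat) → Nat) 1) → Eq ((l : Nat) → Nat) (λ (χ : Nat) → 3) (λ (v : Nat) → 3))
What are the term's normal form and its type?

normal form:
  vnil ((x : Vec ((φ : Nat) → Nat) 1) → Eq ((l : Nat) → Nat) (λ (χ : Nat) → 3) (λ (v : Nat) → 3))
inferred type:
  Vec ((x : Vec ((φ : Nat) → Nat) 1) → Eq ((l : Nat) → Nat) (λ (χ : Nat) → 3) (λ (v : Nat) → 3)) 0


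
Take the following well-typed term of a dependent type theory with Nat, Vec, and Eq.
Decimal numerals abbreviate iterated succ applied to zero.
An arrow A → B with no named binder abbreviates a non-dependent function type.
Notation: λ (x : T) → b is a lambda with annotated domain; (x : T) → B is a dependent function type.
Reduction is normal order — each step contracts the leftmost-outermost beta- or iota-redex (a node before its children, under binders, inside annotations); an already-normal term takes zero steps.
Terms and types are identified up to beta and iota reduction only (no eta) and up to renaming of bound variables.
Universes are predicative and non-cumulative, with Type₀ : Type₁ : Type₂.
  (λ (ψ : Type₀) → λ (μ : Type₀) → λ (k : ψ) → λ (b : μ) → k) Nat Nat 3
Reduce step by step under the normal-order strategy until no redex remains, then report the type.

normal-order reduction:
  (λ (ψ : Type₀) → λ (μ : Type₀) → λ (k : ψ) → λ (b : μ) → k) Nat Nat 3
  ~> (λ (ψ : Type₀) → λ (μ : Nat) → λ (k : ψ) → μ) Nat 3
  ~> (λ (ψ : Nat) → λ (μ : Nat) → ψ) 3
  ~> λ (ψ : Nat) → 3
the term's type:
  Nat → Nat


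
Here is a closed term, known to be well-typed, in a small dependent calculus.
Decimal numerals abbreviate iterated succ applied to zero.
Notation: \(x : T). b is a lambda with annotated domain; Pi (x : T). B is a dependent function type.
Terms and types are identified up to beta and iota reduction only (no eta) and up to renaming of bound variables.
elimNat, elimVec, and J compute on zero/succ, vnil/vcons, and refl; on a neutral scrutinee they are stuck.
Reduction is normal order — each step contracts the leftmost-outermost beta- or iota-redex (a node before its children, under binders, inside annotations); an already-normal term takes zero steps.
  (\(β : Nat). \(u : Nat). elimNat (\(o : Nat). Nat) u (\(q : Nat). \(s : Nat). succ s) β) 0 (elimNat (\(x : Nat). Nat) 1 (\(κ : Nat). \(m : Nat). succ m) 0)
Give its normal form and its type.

reduced normal form:
  1
type:
  Nat
observation: 4 normal-order steps separate the term from its normal form.


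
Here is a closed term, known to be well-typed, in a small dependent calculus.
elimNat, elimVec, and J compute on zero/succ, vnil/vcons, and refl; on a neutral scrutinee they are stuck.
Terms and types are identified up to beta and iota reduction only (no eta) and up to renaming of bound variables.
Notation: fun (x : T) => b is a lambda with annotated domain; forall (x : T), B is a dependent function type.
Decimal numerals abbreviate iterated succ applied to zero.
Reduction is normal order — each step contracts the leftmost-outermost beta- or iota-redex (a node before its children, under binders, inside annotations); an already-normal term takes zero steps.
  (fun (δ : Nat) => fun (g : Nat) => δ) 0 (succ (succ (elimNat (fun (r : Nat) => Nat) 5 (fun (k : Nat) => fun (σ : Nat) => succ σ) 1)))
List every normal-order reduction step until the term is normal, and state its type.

normal-order reduction sequence:
  (fun (δ : Nat) => fun (g : Nat) => δ) 0 (succ (succ (elimNat (fun (r : Nat) => Nat) 5 (fun (k : Nat) => fun (σ : Nat) => succ σ) 1)))
  ~> (fun (δ : Nat) => 0) (succ (succ (elimNat (fun (g : Nat) => Nat) 5 (fun (r : Nat) => fun (k : Nat) => succ k) 1)))
  ~> 0
type:
  Nat


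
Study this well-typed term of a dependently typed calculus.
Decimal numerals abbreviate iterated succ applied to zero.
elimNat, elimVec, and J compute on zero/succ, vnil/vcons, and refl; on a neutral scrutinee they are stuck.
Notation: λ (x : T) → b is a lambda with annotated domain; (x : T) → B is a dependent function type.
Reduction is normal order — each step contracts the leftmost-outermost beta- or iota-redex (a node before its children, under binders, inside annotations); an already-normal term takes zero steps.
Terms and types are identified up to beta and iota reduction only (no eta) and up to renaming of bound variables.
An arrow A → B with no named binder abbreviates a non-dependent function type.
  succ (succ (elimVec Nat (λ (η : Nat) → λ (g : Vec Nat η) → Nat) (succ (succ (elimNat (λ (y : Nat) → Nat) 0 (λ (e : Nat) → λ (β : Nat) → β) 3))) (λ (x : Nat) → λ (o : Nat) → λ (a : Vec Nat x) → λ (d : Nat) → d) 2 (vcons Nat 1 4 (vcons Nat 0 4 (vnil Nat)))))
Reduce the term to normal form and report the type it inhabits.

reduced normal form:
  4
the term's type:
  Nat
observation: contracting an elimVec iota-redex first, the term normalizes in 21 steps.


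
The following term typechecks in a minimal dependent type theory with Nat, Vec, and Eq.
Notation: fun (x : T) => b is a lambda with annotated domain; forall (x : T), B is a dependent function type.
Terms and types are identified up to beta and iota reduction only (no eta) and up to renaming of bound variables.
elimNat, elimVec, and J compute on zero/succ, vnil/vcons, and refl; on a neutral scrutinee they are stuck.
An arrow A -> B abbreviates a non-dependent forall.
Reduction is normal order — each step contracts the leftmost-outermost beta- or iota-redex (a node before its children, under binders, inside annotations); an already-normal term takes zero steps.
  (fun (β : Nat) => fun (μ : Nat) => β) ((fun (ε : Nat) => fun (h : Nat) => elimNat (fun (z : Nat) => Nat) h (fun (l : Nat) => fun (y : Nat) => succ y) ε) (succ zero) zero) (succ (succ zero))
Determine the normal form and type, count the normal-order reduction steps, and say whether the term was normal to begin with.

normal form:
  succ zero
inferred type:
  Nat
steps to reach normal form (normal order): 8
already normal: no
first redex: a beta-redex


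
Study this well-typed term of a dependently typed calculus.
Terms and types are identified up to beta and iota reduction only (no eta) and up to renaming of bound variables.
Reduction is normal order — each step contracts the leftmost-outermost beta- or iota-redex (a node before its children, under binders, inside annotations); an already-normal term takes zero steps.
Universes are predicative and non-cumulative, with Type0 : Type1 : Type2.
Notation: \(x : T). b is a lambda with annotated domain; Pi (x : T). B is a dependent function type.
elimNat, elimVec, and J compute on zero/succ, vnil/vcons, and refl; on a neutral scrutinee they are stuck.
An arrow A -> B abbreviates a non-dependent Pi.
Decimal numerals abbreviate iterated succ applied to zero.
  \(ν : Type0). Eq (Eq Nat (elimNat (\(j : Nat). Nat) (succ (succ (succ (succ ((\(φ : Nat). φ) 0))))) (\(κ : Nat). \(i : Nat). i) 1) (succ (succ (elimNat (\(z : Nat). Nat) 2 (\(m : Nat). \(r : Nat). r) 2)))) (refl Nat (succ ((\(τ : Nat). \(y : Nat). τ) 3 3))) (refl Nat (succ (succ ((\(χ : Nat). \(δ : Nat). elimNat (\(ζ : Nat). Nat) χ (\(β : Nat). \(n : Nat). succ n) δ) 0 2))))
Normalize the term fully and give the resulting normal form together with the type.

reduced normal form:
  \(ν : Type0). Eq (Eq Nat 4 4) (refl Nat 4) (refl Nat 4)
inferred type:
  Type0 -> Type0


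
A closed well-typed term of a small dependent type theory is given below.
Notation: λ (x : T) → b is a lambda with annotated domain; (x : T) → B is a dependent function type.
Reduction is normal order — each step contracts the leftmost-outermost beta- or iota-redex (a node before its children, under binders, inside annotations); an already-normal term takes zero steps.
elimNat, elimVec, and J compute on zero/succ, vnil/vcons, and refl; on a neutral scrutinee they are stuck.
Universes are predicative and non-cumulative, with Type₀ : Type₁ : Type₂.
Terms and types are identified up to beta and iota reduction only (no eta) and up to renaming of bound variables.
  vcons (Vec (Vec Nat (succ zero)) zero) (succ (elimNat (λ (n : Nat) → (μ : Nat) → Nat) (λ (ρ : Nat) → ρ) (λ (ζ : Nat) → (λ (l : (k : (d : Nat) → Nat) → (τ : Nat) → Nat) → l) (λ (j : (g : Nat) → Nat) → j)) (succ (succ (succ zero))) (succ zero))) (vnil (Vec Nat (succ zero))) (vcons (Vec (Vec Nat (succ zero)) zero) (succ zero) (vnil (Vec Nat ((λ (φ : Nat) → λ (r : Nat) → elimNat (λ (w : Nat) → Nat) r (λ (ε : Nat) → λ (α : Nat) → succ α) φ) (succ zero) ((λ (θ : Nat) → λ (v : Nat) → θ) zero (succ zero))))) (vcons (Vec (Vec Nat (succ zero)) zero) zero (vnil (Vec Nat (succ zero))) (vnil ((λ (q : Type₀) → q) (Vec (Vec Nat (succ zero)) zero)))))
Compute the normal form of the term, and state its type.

reduced normal form:
  vcons (Vec (Vec Nat (succ zero)) zero) (succ (succ zero)) (vnil (Vec Nat (succ zero))) (vcons (Vec (Vec Nat (succ zero)) zero) (succ zero) (vnil (Vec Nat (succ zero))) (vcons (Vec (Vec Nat (succ zero)) zero) zero (vnil (Vec Nat (succ zero))) (vnil (Vec (Vec Nat (succ zero)) zero))))
the term's type:
  Vec (Vec (Vec Nat (succ zero)) zero) (succ (succ (succ zero)))


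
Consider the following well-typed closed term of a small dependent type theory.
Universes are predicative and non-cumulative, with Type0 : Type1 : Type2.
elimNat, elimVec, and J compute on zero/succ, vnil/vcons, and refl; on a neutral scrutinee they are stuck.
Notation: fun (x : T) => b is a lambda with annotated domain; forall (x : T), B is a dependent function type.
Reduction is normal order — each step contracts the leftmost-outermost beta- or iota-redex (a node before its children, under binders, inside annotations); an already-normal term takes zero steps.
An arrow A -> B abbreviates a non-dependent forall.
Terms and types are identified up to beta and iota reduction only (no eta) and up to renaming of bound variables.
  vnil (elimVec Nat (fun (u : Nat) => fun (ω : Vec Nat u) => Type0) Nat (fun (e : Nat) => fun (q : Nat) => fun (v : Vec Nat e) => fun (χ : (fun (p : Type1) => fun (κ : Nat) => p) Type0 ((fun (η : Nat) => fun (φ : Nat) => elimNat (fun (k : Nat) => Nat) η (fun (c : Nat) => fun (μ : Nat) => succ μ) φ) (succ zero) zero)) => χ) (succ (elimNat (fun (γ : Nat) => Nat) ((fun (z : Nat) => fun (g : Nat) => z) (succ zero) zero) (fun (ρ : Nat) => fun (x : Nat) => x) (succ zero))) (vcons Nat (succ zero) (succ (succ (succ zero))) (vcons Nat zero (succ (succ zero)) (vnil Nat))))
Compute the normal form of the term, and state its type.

resulting normal form:
  vnil Nat
the term's type:
  Vec Nat zero
observation: the leftmost-outermost redex is an elimVec iota-redex, and normalization takes 11 steps.


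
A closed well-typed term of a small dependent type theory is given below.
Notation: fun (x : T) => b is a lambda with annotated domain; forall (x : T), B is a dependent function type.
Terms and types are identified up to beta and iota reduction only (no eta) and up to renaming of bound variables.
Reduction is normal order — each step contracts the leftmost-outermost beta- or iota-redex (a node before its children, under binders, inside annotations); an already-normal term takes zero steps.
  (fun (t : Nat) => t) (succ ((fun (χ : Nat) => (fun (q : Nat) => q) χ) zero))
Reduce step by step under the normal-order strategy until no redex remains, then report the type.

normal-order reduction:
  (fun (t : Nat) => t) (succ ((fun (χ : Nat) => (fun (q : Nat) => q) χ) zero))
  ~> succ ((fun (t : Nat) => (fun (χ : Nat) => χ) t) zero)
  ~> succ ((fun (t : Nat) => t) zero)
  ~> succ zero
type:
  Nat


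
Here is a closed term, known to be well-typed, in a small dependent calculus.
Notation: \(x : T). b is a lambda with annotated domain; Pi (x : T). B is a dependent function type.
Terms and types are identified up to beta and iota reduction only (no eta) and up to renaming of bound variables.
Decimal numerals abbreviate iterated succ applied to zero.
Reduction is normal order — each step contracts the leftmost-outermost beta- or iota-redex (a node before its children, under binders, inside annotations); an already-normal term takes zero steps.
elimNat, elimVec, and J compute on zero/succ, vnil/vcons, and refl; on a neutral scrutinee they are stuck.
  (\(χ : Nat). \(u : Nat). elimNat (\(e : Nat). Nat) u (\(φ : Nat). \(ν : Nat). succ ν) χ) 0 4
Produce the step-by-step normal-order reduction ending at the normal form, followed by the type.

reduction (normal order):
  (\(χ : Nat). \(u : Nat). elimNat (\(e : Nat). Nat) u (\(φ : Nat). \(ν : Nat). succ ν) χ) 0 4
  ~> (\(χ : Nat). elimNat (\(u : Nat). Nat) χ (\(e : Nat). \(φ : Nat). succ φ) 0) 4
  ~> elimNat (\(χ : Nat). Nat) 4 (\(u : Nat). \(e : Nat). succ e) 0
  ~> 4
inferred type:
  Nat


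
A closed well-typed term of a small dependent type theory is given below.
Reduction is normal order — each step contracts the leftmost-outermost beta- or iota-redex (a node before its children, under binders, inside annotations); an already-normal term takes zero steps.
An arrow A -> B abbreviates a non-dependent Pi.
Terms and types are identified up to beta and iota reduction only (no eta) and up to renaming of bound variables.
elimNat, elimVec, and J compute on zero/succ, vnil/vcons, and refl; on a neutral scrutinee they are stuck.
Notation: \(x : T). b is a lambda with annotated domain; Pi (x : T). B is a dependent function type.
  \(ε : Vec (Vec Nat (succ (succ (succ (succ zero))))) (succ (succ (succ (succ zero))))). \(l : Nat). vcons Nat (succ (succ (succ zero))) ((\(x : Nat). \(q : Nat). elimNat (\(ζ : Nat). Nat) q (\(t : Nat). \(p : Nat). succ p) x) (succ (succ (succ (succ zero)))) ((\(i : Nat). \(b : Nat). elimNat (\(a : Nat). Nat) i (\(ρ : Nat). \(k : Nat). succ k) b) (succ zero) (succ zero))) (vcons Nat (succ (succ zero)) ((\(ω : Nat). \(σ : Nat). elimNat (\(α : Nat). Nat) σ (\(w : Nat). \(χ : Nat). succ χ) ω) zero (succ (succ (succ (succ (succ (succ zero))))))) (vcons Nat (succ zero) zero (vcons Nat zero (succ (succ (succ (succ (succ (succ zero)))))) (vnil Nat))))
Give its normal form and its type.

resulting normal form:
  \(ε : Vec (Vec Nat (succ (succ (succ (succ zero))))) (succ (succ (succ (succ zero))))). \(l : Nat). vcons Nat (succ (succ (succ zero))) (succ (succ (succ (succ (succ (succ zero)))))) (vcons Nat (succ (succ zero)) (succ (succ (succ (succ (succ (succ zero)))))) (vcons Nat (succ zero) zero (vcons Nat zero (succ (succ (succ (succ (succ (succ zero)))))) (vnil Nat))))
inferred type:
  Vec (Vec Nat (succ (succ (succ (succ zero))))) (succ (succ (succ (succ zero)))) -> Nat -> Vec Nat (succ (succ (succ (succ zero))))
observation: the leftmost-outermost redex is a beta-redex, and normalization takes 24 steps.


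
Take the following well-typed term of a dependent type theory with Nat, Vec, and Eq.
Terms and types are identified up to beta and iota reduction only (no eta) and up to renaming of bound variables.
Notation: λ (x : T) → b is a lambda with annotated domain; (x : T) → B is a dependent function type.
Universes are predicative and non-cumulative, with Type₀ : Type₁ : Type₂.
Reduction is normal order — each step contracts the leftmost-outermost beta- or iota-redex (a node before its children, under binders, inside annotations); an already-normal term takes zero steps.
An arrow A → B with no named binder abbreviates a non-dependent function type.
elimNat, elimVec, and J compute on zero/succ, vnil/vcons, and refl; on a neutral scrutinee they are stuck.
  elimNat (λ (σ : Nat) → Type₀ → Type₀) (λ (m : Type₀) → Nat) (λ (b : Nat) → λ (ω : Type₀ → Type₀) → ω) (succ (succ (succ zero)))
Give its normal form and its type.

normal form:
  λ (σ : Type₀) → Nat
inferred type:
  Type₀ → Type₀


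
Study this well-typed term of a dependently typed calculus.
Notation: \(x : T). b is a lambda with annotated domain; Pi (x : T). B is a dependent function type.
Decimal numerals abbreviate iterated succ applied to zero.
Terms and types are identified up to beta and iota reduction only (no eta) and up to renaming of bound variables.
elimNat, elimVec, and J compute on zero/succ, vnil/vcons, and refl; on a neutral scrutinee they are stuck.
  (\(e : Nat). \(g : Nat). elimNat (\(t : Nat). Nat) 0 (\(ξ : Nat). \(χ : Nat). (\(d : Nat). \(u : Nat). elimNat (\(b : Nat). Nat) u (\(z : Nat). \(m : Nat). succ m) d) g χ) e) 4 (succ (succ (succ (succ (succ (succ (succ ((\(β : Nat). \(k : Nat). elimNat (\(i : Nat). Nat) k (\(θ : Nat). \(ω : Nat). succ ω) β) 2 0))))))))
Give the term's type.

type:
  Nat


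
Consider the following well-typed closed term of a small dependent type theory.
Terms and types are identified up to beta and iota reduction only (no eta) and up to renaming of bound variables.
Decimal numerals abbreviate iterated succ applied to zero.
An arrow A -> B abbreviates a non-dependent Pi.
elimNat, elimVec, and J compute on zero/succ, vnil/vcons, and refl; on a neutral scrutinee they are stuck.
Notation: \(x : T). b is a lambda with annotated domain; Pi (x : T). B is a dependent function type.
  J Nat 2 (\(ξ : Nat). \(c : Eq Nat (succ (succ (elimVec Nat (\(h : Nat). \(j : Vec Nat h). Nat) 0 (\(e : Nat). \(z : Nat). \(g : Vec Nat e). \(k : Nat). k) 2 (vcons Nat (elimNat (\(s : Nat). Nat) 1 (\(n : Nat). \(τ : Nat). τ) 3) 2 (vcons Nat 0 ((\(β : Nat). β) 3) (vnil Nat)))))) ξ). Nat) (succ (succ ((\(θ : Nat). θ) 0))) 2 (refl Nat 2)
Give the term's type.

inferred type:
  Nat


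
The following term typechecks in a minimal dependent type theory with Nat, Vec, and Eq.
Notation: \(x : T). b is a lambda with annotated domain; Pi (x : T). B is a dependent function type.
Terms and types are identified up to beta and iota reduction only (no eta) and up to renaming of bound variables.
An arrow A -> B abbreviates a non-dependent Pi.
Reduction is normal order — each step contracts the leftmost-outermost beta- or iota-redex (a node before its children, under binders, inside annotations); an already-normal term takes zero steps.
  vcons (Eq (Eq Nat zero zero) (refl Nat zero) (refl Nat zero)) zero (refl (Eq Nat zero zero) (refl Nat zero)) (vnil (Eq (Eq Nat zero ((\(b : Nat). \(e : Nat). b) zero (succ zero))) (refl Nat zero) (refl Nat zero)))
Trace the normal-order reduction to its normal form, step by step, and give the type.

reduction (normal order):
  vcons (Eq (Eq Nat zero zero) (refl Nat zero) (refl Nat zero)) zero (refl (Eq Nat zero zero) (refl Nat zero)) (vnil (Eq (Eq Nat zero ((\(b : Nat). \(e : Nat). b) zero (succ zero))) (refl Nat zero) (refl Nat zero)))
  ~> vcons (Eq (Eq Nat zero zero) (refl Nat zero) (refl Nat zero)) zero (refl (Eq Nat zero zero) (refl Nat zero)) (vnil (Eq (Eq Nat zero ((\(b : Nat). zero) (succ zero))) (refl Nat zero) (refl Nat zero)))
  ~> vcons (Eq (Eq Nat zero zero) (refl Nat zero) (refl Nat zero)) zero (refl (Eq Nat zero zero) (refl Nat zero)) (vnil (Eq (Eq Nat zero zero) (refl Nat zero) (refl Nat zero)))
inferred type:
  Vec (Eq (Eq Nat zero zero) (refl Nat zero) (refl Nat zero)) (succ zero)


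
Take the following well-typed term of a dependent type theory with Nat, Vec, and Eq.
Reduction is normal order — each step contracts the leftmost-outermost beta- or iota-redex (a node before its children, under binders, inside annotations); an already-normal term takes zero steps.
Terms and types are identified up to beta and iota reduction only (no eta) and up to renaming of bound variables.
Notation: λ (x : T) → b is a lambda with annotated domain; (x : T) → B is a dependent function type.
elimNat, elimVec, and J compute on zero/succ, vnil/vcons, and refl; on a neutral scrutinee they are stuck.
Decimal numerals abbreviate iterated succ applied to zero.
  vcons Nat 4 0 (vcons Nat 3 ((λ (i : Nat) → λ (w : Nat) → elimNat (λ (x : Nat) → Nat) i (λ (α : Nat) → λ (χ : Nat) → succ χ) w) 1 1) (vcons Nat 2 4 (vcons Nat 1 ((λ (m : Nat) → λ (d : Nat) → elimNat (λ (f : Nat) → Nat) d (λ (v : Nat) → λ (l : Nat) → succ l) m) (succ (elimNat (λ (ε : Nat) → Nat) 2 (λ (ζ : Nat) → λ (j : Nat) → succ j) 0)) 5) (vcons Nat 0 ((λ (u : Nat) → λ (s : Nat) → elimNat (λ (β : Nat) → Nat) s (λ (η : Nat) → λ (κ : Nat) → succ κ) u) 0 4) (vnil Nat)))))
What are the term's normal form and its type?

resulting normal form:
  vcons Nat 4 0 (vcons Nat 3 2 (vcons Nat 2 4 (vcons Nat 1 8 (vcons Nat 0 4 (vnil Nat)))))
the term's type:
  Vec Nat 5


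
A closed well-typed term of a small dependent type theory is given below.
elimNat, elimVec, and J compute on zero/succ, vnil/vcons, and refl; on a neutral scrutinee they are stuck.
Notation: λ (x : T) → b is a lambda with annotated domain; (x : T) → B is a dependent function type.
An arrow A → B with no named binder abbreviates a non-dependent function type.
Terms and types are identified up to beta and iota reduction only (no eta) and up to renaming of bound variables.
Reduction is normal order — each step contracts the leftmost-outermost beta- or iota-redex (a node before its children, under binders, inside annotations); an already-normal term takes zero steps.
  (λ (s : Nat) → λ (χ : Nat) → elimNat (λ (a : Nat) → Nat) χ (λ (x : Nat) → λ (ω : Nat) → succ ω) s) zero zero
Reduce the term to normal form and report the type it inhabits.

resulting normal form:
  zero
the term's type:
  Nat
observation: the first redex contracted is a beta-redex; the normal form is reached in 3 normal-order steps.


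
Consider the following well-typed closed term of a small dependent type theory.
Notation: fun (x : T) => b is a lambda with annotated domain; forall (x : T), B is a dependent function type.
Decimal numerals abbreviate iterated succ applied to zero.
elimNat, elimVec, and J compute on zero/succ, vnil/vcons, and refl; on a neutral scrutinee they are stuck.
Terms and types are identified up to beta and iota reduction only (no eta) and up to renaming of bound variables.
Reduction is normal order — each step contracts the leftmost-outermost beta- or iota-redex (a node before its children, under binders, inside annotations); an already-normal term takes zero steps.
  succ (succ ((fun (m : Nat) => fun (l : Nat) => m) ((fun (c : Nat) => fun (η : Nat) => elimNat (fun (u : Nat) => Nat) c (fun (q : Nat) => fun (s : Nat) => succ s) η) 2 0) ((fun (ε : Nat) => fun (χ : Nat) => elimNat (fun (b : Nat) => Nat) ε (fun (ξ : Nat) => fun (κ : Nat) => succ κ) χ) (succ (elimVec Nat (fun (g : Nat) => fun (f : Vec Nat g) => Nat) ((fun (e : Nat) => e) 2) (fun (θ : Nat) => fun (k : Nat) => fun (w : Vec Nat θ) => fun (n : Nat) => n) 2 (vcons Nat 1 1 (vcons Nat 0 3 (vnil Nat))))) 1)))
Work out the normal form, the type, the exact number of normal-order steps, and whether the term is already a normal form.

resulting normal form:
  4
inferred type:
  Nat
reduction steps (normal order): 5
term was already normal: no
first redex: a beta-redex


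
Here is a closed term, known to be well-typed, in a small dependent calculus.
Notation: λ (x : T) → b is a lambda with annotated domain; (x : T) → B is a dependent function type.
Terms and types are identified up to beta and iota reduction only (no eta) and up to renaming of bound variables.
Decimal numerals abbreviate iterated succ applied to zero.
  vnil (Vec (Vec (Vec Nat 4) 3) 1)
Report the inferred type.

type:
  Vec (Vec (Vec (Vec Nat 4) 3) 1) 0


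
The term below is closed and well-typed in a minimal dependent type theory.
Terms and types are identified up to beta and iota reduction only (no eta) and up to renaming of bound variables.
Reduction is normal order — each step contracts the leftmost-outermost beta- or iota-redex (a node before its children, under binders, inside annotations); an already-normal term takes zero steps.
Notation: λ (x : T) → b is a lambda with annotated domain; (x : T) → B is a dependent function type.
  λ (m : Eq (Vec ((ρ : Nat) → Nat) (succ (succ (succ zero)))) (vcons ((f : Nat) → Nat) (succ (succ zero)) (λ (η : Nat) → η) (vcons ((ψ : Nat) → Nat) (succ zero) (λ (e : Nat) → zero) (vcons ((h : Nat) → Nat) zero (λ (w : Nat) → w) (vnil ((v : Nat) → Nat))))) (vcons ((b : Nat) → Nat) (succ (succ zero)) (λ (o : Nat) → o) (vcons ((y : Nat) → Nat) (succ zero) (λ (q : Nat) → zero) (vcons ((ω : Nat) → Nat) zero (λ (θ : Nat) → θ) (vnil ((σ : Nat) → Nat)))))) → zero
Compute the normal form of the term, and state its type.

resulting normal form:
  λ (m : Eq (Vec ((ρ : Nat) → Nat) (succ (succ (succ zero)))) (vcons ((f : Nat) → Nat) (succ (succ zero)) (λ (η : Nat) → η) (vcons ((ψ : Nat) → Nat) (succ zero) (λ (e : Nat) → zero) (vcons ((h : Nat) → Nat) zero (λ (w : Nat) → w) (vnil ((v : Nat) → Nat))))) (vcons ((b : Nat) → Nat) (succ (succ zero)) (λ (o : Nat) → o) (vcons ((y : Nat) → Nat) (succ zero) (λ (q : Nat) → zero) (vcons ((ω : Nat) → Nat) zero (λ (θ : Nat) → θ) (vnil ((σ : Nat) → Nat)))))) → zero
the term's type:
  (m : Eq (Vec ((ρ : Nat) → Nat) (succ (succ (succ zero)))) (vcons ((f : Nat) → Nat) (succ (succ zero)) (λ (η : Nat) → η) (vcons ((ψ : Nat) → Nat) (succ zero) (λ (e : Nat) → zero) (vcons ((h : Nat) → Nat) zero (λ (w : Nat) → w) (vnil ((v : Nat) → Nat))))) (vcons ((b : Nat) → Nat) (succ (succ zero)) (λ (o : Nat) → o) (vcons ((y : Nat) → Nat) (succ zero) (λ (q : Nat) → zero) (vcons ((ω : Nat) → Nat) zero (λ (θ : Nat) → θ) (vnil ((σ : Nat) → Nat)))))) → Nat


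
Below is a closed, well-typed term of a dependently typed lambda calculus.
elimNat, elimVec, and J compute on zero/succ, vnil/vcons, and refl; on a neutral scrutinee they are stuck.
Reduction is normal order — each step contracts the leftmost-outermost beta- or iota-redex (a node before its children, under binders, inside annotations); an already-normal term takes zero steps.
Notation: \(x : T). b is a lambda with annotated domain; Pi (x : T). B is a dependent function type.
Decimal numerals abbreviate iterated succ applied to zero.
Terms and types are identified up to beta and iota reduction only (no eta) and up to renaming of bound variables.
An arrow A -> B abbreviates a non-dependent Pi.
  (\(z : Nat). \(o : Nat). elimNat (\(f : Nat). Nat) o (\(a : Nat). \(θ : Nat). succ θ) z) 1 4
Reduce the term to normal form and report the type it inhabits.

resulting normal form:
  5
inferred type:
  Nat


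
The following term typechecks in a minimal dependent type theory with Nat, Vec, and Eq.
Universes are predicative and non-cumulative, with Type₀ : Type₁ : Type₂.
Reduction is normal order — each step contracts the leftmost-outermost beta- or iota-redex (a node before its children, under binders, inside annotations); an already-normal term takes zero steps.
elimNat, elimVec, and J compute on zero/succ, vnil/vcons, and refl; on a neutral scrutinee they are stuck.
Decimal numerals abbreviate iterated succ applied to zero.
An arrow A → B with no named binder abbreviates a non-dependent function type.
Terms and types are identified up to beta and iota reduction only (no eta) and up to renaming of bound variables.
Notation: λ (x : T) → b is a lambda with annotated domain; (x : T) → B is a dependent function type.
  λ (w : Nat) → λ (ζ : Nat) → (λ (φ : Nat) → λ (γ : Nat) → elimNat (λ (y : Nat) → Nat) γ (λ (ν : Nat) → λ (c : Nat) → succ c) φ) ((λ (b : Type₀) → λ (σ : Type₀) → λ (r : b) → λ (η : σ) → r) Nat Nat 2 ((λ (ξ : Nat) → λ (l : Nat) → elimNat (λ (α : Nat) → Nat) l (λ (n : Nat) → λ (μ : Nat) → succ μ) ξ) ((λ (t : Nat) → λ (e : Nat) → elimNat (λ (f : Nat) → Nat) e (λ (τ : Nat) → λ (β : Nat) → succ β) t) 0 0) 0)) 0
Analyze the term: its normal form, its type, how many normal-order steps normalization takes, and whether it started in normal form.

resulting normal form:
  λ (w : Nat) → λ (ζ : Nat) → 2
the term's type:
  Nat → Nat → Nat
normal-order step count: 13
started in normal form: no
first redex: a beta-redex


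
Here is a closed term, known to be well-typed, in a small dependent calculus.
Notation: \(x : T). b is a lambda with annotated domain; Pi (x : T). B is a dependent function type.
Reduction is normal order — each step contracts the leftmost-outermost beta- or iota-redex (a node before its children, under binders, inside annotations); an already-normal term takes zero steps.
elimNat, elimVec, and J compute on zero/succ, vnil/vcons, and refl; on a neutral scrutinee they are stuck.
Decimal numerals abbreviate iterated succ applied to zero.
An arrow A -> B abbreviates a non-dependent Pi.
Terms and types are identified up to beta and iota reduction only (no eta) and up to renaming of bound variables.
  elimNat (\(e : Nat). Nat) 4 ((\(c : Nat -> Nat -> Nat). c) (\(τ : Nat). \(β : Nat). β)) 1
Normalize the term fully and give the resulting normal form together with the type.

resulting normal form:
  4
inferred type:
  Nat
observation: the first redex contracted is an elimNat iota-redex; the normal form is reached in 5 normal-order steps.


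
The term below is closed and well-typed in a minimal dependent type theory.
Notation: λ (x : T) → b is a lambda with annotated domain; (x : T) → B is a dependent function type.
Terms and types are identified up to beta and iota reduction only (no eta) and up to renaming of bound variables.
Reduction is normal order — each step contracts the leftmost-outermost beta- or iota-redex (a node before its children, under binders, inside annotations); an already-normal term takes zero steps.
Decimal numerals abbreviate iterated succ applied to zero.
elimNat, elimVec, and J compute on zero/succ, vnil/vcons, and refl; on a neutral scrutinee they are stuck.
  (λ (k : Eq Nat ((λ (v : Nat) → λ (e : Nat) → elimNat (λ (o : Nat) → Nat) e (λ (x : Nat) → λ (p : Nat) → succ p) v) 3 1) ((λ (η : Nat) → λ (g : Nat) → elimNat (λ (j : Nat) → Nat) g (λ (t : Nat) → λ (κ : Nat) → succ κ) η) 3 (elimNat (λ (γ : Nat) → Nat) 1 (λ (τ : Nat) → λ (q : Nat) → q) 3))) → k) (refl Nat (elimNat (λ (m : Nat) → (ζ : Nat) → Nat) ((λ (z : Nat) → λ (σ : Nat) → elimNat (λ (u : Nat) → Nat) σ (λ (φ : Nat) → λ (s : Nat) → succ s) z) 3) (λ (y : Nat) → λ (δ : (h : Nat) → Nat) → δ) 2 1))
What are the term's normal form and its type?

normal form:
  refl Nat 4
inferred type:
  Eq Nat 4 4
observation: reduction starts at a beta-redex, and 20 normal-order steps reach the normal form.


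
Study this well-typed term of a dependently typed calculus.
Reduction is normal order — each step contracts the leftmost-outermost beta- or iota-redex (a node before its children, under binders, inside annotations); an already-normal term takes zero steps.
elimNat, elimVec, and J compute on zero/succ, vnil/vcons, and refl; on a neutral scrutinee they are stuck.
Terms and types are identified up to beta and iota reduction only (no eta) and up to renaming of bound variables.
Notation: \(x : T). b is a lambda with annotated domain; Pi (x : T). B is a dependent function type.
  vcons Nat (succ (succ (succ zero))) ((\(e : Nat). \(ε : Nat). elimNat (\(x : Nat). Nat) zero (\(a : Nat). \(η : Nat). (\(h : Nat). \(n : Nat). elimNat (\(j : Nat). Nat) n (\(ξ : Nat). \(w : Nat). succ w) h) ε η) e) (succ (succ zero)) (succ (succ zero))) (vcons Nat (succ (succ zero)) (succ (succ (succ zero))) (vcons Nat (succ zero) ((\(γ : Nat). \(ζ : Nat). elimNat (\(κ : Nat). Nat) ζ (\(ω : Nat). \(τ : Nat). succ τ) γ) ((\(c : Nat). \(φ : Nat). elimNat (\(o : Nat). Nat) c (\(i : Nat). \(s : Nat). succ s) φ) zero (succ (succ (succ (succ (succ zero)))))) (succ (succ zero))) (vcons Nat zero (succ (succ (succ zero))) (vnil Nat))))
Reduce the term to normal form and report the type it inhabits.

reduced normal form:
  vcons Nat (succ (succ (succ zero))) (succ (succ (succ (succ zero)))) (vcons Nat (succ (succ zero)) (succ (succ (succ zero))) (vcons Nat (succ zero) (succ (succ (succ (succ (succ (succ (succ zero))))))) (vcons Nat zero (succ (succ (succ zero))) (vnil Nat))))
inferred type:
  Vec Nat (succ (succ (succ (succ zero))))
observation: contracting a beta-redex first, the term normalizes in 63 steps.
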